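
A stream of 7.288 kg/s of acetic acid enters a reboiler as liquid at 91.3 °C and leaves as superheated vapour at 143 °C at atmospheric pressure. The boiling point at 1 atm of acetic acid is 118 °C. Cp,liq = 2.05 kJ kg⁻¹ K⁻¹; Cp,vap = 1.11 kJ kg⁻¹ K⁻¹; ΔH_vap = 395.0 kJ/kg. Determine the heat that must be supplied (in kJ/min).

liquid 91.3→118 °C: 54.735 kJ/kg
vaporisation at 118 °C: 395 kJ/kg
vapour 118→143 °C: 27.75 kJ/kg
Δh = 54.735 + 395 + 27.75 = 477.49 kJ/kg
Q = ṁ·Δh = 7.288 kg/s × 477.49 kJ/kg = 3479.9 kJ/s
|Q| = 3479.9 kW = 208790 kJ/min

Q = 209000 kJ/min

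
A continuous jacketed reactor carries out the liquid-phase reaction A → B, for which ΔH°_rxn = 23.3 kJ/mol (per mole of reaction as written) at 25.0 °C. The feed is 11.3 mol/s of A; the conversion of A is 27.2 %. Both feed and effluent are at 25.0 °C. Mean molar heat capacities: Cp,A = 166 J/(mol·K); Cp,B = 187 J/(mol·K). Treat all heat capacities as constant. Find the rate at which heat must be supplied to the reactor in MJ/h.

Extent of reaction ξ = 0.272 × 11.3 = 3.0736 mol/s
Reaction term: ξ·ΔH°_rxn = 3.0736 × 23.3 = 71.615 kJ/s
Q = ΔH = 71.615 kJ/s = 71.615 kW
Heat supplied = 257.81 MJ/h

Q_in = 258 MJ/h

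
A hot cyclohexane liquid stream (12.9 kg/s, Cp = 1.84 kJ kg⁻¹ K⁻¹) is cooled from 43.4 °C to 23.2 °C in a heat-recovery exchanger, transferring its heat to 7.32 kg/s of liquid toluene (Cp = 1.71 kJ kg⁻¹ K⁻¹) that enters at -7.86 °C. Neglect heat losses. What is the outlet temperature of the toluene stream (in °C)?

Heat released by hot stream: Q = 12.9 × 1.84 × (43.4 − 23.2) = 479.47 kJ/s
Energy balance on cold side (adiabatic exchanger): Q = ṁ_c·Cp_c·(T_c,out − T_c,in)
T_c,out = -7.86 + 479.47/(7.32 × 1.71) = 30.445 °C

T_c,out = 30.4 °C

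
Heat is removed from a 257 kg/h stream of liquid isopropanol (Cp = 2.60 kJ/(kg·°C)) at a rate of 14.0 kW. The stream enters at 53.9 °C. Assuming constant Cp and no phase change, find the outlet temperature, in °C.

Q = 14.0 kW = 50400 kJ/h
ΔT = Q/(ṁ·Cp) = 50400/(257×2.60) = 75.427 K
T_out = 53.9 − 75.427 = -21.527 °C

T_out = -21.5 °C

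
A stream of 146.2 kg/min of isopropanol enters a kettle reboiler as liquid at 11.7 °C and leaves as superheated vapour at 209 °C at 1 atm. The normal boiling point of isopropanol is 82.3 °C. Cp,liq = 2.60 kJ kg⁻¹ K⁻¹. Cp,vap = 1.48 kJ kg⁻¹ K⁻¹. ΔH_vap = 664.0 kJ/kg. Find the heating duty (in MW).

liquid 11.7→82.3 °C: 183.56 kJ/kg
vaporisation at 82.3 °C: 664 kJ/kg
vapour 82.3→209 °C: 187.52 kJ/kg
Δh = 183.56 + 664 + 187.52 = 1035.1 kJ/kg
Q = ṁ·Δh = 146.2 kg/min × 1035.1 kJ/kg = 151330 kJ/min
|Q| = 2522.1 kW = 2.5221 MW

Q = 2.52 MW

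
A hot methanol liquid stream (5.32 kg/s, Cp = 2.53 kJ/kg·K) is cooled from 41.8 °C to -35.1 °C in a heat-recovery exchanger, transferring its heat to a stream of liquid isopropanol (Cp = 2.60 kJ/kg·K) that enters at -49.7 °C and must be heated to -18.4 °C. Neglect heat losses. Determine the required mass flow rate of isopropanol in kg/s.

ṁ_c = 12.7 kg/s

Heat released by hot stream: Q = 5.32 × 2.53 × (41.8 − -35.1) = 1035 kJ/s
Energy balance on cold side (adiabatic exchanger): Q = ṁ_c·Cp_c·(T_c,out − T_c,in)
ṁ_c = 1035 / [2.60 × (-18.4 − -49.7)] = 12.719 kg/s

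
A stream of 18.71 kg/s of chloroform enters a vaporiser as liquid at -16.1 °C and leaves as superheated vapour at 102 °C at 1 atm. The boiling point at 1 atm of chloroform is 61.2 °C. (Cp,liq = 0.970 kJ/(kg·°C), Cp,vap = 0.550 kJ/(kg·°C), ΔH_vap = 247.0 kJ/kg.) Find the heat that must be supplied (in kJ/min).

liquid -16.1→61.2 °C: 74.981 kJ/kg
vaporisation at 61.2 °C: 247 kJ/kg
vapour 61.2→102 °C: 22.44 kJ/kg
Δh = 74.981 + 247 + 22.44 = 344.42 kJ/kg
Q = ṁ·Δh = 18.71 kg/s × 344.42 kJ/kg = 6444.1 kJ/s
|Q| = 6444.1 kW = 386650 kJ/min

Q = 387000 kJ/min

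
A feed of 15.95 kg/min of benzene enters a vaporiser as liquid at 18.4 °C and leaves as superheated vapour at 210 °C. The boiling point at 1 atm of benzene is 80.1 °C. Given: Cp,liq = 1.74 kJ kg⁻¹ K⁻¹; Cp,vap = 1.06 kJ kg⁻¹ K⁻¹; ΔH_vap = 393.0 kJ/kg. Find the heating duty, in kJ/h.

Q = 611000 kJ/h

liquid 18.4→80.1 °C: 107.36 kJ/kg
vaporisation at 80.1 °C: 393 kJ/kg
vapour 80.1→210 °C: 137.69 kJ/kg
Δh = 107.36 + 393 + 137.69 = 638.05 kJ/kg
Q = ṁ·Δh = 15.95 kg/min × 638.05 kJ/kg = 10177 kJ/min
|Q| = 169.62 kW = 610620 kJ/h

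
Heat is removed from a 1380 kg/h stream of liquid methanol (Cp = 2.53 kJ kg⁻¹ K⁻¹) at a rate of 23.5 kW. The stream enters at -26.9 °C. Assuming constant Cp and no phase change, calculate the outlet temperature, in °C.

T_out = -51.1 °C

Q = 23.5 kW = 84600 kJ/h
ΔT = Q/(ṁ·Cp) = 84600/(1380×2.53) = 24.231 K
T_out = -26.9 − 24.231 = -51.131 °C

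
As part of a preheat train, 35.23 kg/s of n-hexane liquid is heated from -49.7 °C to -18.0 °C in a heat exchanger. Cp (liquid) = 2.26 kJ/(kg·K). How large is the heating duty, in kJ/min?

Q = ṁ·Cp·ΔT = 35.23 × 2.26 × (-18.0 − -49.7) = 2523.9 kJ/s
Heating duty = 151440 kJ/min

Q = 151000 kJ/min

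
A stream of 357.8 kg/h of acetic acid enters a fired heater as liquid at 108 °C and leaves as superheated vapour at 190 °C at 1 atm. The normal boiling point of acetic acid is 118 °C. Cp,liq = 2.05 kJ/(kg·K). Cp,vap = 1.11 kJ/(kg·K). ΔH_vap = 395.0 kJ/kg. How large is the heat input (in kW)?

Q = 49.2 kW

liquid 108→118 °C: 20.5 kJ/kg
vaporisation at 118 °C: 395 kJ/kg
vapour 118→190 °C: 79.92 kJ/kg
Δh = 20.5 + 395 + 79.92 = 495.42 kJ/kg
Q = ṁ·Δh = 357.8 kg/h × 495.42 kJ/kg = 177260 kJ/h
|Q| = 49.239 kW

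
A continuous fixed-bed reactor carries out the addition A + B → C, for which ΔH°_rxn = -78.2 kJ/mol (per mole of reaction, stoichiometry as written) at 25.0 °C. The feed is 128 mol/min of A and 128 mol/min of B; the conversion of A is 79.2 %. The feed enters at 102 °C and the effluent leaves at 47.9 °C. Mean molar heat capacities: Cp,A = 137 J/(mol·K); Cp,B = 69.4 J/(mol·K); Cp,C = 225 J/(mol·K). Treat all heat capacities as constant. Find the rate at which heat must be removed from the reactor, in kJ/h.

Q_out = 559000 kJ/h

Extent of reaction ξ = 0.792 × 128 = 101.38 mol/min
Reaction term: ξ·ΔH°_rxn = 101.38 × -78.2 = -7927.6 kJ/min
Sensible, feed 102→25 °C: -2034.3 kJ/min
Outlet flows (mol/min): A 26.624, B 26.624, C 101.38
Sensible, products 25→47.9 °C: 648.18 kJ/min
Q = ΔH = -9313.7 kJ/min = -155.23 kW
Heat removed = 558820 kJ/h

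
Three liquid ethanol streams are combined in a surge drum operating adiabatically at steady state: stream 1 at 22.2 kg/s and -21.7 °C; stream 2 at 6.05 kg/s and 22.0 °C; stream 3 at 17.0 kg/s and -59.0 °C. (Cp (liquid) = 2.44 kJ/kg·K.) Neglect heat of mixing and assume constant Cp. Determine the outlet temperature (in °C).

T_out = -29.9 °C

Adiabatic, steady state ⇒ Σ ṁᵢCp,ᵢ(T_out − Tᵢ) = 0
Σ ṁᵢCp,ᵢTᵢ = 22.2×2.44×-21.7 + 6.05×2.44×22.0 + 17.0×2.44×-59.0 = -3298
Σ ṁᵢCp,ᵢ = 22.2×2.44 + 6.05×2.44 + 17.0×2.44 = 110.41
T_out = -3298 / 110.41 = -29.87 °C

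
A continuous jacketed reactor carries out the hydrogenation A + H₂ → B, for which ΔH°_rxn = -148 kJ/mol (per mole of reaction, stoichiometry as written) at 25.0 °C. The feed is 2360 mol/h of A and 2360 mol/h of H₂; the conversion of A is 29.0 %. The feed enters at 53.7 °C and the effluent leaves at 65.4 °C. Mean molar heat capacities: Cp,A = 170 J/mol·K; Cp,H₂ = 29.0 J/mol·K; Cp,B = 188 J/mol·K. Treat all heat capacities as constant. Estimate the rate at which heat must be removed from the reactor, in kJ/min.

Q_out = 1600 kJ/min

Extent of reaction ξ = 0.290 × 2360 = 684.4 mol/h
Reaction term: ξ·ΔH°_rxn = 684.4 × -148 = -101290 kJ/h
Sensible, feed 53.7→25 °C: -13479 kJ/h
Outlet flows (mol/h): A 1675.6, H₂ 1675.6, B 684.4
Sensible, products 25→65.4 °C: 18669 kJ/h
Q = ΔH = -96101 kJ/h = -26.695 kW
Heat removed = 1601.7 kJ/min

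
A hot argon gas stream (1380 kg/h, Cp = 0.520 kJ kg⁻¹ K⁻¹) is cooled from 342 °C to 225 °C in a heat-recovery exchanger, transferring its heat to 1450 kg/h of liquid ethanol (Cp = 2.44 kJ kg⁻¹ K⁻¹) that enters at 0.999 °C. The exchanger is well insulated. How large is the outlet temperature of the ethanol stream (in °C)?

Heat released by hot stream: Q = 1380 × 0.520 × (342 − 225) = 83959 kJ/h
Energy balance on cold side (adiabatic exchanger): Q = ṁ_c·Cp_c·(T_c,out − T_c,in)
T_c,out = 0.999 + 83959/(1450 × 2.44) = 24.73 °C

T_c,out = 24.7 °C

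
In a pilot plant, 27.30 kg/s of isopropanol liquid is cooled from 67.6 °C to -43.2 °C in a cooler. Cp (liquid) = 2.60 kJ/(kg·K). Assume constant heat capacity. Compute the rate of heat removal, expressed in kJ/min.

Q_c = 472000 kJ/min

Q = ṁ·Cp·ΔT = 27.30 × 2.60 × (-43.2 − 67.6) = -7864.6 kJ/s
Cooling duty = 471880 kJ/min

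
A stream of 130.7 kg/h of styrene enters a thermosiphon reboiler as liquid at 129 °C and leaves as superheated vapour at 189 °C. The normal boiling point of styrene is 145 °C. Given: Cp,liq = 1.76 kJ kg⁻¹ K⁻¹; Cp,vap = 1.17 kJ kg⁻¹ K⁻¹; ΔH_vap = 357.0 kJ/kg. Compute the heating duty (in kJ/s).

liquid 129→145 °C: 28.16 kJ/kg
vaporisation at 145 °C: 357 kJ/kg
vapour 145→189 °C: 51.48 kJ/kg
Δh = 28.16 + 357 + 51.48 = 436.64 kJ/kg
Q = ṁ·Δh = 130.7 kg/h × 436.64 kJ/kg = 57069 kJ/h
|Q| = 15.852 kW

Q = 15.9 kJ/s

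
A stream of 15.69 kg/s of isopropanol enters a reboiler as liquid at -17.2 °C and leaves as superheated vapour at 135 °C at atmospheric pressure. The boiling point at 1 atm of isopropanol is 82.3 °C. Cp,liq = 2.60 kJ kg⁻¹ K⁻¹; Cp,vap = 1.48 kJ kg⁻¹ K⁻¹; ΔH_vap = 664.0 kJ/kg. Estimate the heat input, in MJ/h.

Q = 56500 MJ/h

liquid -17.2→82.3 °C: 258.7 kJ/kg
vaporisation at 82.3 °C: 664 kJ/kg
vapour 82.3→135 °C: 77.996 kJ/kg
Δh = 258.7 + 664 + 77.996 = 1000.7 kJ/kg
Q = ṁ·Δh = 15.69 kg/s × 1000.7 kJ/kg = 15701 kJ/s
|Q| = 15701 kW = 56523 MJ/h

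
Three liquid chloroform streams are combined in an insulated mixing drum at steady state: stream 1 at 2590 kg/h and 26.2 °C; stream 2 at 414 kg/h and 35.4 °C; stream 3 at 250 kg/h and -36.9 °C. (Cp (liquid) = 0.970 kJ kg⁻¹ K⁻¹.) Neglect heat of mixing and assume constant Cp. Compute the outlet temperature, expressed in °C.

No heat crosses the boundary, so H_out = H_in.
Σ ṁᵢCp,ᵢTᵢ = 2590×0.970×26.2 + 414×0.970×35.4 + 250×0.970×-36.9 = 71090
Σ ṁᵢCp,ᵢ = 2590×0.970 + 414×0.970 + 250×0.970 = 3156.4
T_out = 71090 / 3156.4 = 22.523 °C

T_out = 22.5 °C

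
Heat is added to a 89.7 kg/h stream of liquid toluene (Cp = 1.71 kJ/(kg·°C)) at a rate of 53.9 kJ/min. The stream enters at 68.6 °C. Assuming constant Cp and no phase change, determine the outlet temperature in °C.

T_out = 89.7 °C

Q = 53.9 kJ/min = 3234 kJ/h
ΔT = Q/(ṁ·Cp) = 3234/(89.7×1.71) = 21.084 K
T_out = 68.6 + 21.084 = 89.684 °C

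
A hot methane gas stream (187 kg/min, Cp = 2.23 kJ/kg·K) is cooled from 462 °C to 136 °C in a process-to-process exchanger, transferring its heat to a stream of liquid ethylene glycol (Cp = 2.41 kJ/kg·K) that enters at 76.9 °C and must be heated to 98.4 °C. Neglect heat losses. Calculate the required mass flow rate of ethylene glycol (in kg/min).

ṁ_c = 2620 kg/min

Heat released by hot stream: Q = 187 × 2.23 × (462 − 136) = 135950 kJ/min
Energy balance on cold side (adiabatic exchanger): Q = ṁ_c·Cp_c·(T_c,out − T_c,in)
ṁ_c = 135950 / [2.41 × (98.4 − 76.9)] = 2623.7 kg/min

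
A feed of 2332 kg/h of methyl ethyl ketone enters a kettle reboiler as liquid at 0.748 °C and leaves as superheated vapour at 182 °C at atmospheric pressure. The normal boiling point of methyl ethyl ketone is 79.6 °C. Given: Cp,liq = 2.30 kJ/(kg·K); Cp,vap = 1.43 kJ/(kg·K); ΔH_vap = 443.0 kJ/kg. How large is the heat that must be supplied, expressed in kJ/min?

liquid 0.748→79.6 °C: 181.36 kJ/kg
vaporisation at 79.6 °C: 443 kJ/kg
vapour 79.6→182 °C: 146.43 kJ/kg
Δh = 181.36 + 443 + 146.43 = 770.79 kJ/kg
Q = ṁ·Δh = 2332 kg/h × 770.79 kJ/kg = 1.7975e+06 kJ/h
|Q| = 499.3 kW = 29958 kJ/min

Q = 30000 kJ/min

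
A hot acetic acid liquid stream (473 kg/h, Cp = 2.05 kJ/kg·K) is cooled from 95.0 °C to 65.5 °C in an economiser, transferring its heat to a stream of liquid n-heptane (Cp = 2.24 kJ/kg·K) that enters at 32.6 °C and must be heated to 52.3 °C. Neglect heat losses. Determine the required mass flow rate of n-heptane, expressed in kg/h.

ṁ_c = 648 kg/h

Heat released by hot stream: Q = 473 × 2.05 × (95.0 − 65.5) = 28605 kJ/h
Energy balance on cold side (adiabatic exchanger): Q = ṁ_c·Cp_c·(T_c,out − T_c,in)
ṁ_c = 28605 / [2.24 × (52.3 − 32.6)] = 648.22 kg/h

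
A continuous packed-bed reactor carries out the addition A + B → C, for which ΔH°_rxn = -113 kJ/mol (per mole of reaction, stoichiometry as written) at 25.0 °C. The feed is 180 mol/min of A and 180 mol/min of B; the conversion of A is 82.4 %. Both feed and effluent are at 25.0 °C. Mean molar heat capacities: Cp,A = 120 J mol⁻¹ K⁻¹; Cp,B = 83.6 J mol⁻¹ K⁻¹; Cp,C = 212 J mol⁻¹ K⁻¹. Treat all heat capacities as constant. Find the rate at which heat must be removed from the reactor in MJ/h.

Q_out = 1010 MJ/h

Extent of reaction ξ = 0.824 × 180 = 148.32 mol/min
Reaction term: ξ·ΔH°_rxn = 148.32 × -113 = -16760 kJ/min
Q = ΔH = -16760 kJ/min = -279.34 kW
Heat removed = 1005.6 MJ/h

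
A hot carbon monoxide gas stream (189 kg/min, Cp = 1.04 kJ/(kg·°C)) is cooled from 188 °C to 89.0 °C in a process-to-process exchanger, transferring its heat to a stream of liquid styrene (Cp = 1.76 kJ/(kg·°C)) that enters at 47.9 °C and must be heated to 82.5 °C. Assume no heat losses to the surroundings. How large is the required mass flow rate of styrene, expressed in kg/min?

ṁ_c = 320 kg/min

Heat released by hot stream: Q = 189 × 1.04 × (188 − 89.0) = 19459 kJ/min
Energy balance on cold side (adiabatic exchanger): Q = ṁ_c·Cp_c·(T_c,out − T_c,in)
ṁ_c = 19459 / [1.76 × (82.5 − 47.9)] = 319.55 kg/min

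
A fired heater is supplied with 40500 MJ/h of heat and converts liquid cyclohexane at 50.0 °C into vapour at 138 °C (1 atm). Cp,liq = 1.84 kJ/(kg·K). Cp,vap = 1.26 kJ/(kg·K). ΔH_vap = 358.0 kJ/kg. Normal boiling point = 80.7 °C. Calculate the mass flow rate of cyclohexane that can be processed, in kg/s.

Δh = 1.84×(80.7−50.0) + 358.0 + 1.26×(138−80.7) = 486.69 kJ/kg
Q = 40500 MJ/h = 11250 kJ/s = 11250 kJ/s
ṁ = Q/Δh = 11250 / 486.69 = 23.116 kg/s

ṁ = 23.1 kg/s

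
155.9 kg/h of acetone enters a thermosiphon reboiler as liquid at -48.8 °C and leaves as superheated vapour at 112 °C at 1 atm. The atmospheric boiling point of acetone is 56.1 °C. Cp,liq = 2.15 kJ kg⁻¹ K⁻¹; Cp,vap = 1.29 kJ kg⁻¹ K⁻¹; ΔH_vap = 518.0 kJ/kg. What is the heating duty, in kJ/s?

Q = 35.3 kJ/s

liquid -48.8→56.1 °C: 225.53 kJ/kg
vaporisation at 56.1 °C: 518 kJ/kg
vapour 56.1→112 °C: 72.111 kJ/kg
Δh = 225.53 + 518 + 72.111 = 815.65 kJ/kg
Q = ṁ·Δh = 155.9 kg/h × 815.65 kJ/kg = 127160 kJ/h
|Q| = 35.322 kW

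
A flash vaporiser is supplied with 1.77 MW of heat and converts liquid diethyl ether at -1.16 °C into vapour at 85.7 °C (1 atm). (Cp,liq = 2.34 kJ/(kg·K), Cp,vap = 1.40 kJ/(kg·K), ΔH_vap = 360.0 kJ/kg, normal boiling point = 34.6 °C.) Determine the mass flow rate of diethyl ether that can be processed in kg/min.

ṁ = 206 kg/min

Δh = 2.34×(34.6−-1.16) + 360.0 + 1.40×(85.7−34.6) = 515.22 kJ/kg
Q = 1.77 MW = 1770 kJ/s = 106200 kJ/min
ṁ = Q/Δh = 106200 / 515.22 = 206.13 kg/min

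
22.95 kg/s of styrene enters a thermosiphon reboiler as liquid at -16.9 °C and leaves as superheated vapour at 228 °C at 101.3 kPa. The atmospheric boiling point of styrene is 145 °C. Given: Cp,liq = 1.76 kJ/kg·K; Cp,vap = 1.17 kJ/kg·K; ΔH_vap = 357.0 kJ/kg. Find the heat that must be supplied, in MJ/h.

liquid -16.9→145 °C: 284.94 kJ/kg
vaporisation at 145 °C: 357 kJ/kg
vapour 145→228 °C: 97.11 kJ/kg
Δh = 284.94 + 357 + 97.11 = 739.05 kJ/kg
Q = ṁ·Δh = 22.95 kg/s × 739.05 kJ/kg = 16961 kJ/s
|Q| = 16961 kW = 61061 MJ/h

Q = 61100 MJ/h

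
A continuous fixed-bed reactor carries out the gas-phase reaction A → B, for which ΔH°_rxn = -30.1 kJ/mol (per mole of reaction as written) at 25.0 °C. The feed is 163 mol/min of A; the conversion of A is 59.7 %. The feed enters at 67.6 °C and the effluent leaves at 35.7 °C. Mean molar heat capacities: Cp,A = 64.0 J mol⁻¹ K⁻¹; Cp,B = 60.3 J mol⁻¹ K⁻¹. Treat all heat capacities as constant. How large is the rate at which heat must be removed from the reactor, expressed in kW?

Q_out = 54.4 kW

Extent of reaction ξ = 0.597 × 163 = 97.311 mol/min
Reaction term: ξ·ΔH°_rxn = 97.311 × -30.1 = -2929.1 kJ/min
Sensible, feed 67.6→25 °C: -444.4 kJ/min
Outlet flows (mol/min): A 65.689, B 97.311
Sensible, products 25→35.7 °C: 107.77 kJ/min
Q = ΔH = -3265.7 kJ/min = -54.428 kW
Heat removed = 54.428 kW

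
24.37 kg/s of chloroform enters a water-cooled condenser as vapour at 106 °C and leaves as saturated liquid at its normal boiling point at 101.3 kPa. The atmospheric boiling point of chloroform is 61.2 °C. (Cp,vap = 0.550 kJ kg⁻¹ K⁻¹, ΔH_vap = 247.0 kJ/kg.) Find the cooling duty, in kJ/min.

vapour 106→61.2 °C: -24.64 kJ/kg
condensation at 61.2 °C: -247 kJ/kg
Δh = -24.64 + -247 = -271.64 kJ/kg
Q = ṁ·Δh = 24.37 kg/s × -271.64 kJ/kg = -6619.9 kJ/s
|Q| = 6619.9 kW = 397190 kJ/min

Q_c = 397000 kJ/min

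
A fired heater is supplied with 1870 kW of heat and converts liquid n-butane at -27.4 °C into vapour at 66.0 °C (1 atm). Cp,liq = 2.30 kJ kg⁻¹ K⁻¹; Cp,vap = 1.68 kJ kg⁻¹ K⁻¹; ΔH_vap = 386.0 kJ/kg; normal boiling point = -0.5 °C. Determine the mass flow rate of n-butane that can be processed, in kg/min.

Δh = 2.30×(-0.5−-27.4) + 386.0 + 1.68×(66.0−-0.5) = 559.59 kJ/kg
Q = 1870 kW = 1870 kJ/s = 112200 kJ/min
ṁ = Q/Δh = 112200 / 559.59 = 200.5 kg/min

ṁ = 201 kg/min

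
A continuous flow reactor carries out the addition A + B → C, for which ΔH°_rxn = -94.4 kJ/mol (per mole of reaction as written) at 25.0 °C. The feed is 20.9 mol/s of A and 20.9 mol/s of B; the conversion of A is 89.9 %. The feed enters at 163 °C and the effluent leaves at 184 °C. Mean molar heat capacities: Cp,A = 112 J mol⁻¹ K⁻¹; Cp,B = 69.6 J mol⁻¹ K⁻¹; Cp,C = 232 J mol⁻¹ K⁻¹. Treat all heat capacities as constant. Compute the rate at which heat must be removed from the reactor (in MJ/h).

Q_out = 5560 MJ/h

Extent of reaction ξ = 0.899 × 20.9 = 18.789 mol/s
Reaction term: ξ·ΔH°_rxn = 18.789 × -94.4 = -1773.7 kJ/s
Sensible, feed 163→25 °C: -523.77 kJ/s
Outlet flows (mol/s): A 2.1109, B 2.1109, C 18.789
Sensible, products 25→184 °C: 754.04 kJ/s
Q = ΔH = -1543.4 kJ/s = -1543.4 kW
Heat removed = 5556.3 MJ/h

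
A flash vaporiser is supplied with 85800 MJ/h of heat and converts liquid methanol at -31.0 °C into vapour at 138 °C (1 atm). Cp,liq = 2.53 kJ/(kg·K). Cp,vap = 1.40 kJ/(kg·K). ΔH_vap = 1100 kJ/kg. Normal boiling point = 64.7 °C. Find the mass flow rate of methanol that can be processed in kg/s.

ṁ = 16.5 kg/s

Δh = 2.53×(64.7−-31.0) + 1100 + 1.40×(138−64.7) = 1444.7 kJ/kg
Q = 85800 MJ/h = 23833 kJ/s = 23833 kJ/s
ṁ = Q/Δh = 23833 / 1444.7 = 16.497 kg/s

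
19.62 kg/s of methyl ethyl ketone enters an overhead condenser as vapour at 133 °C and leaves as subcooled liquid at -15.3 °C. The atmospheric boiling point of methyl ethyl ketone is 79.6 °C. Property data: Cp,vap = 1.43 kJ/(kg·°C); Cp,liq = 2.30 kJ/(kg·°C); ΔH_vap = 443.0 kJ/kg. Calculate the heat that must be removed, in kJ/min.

vapour 133→79.6 °C: -76.362 kJ/kg
condensation at 79.6 °C: -443 kJ/kg
liquid 79.6→-15.3 °C: -218.27 kJ/kg
Δh = -76.362 + -443 + -218.27 = -737.63 kJ/kg
Q = ṁ·Δh = 19.62 kg/s × -737.63 kJ/kg = -14472 kJ/s
|Q| = 14472 kW = 868340 kJ/min

Q_c = 868000 kJ/min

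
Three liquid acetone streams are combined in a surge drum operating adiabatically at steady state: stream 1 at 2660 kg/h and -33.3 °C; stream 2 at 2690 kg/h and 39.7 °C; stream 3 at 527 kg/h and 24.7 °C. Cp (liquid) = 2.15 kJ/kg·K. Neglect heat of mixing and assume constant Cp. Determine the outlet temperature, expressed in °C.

T_out = 5.31 °C

Adiabatic, steady state ⇒ Σ ṁᵢCp,ᵢ(T_out − Tᵢ) = 0
T_out = Σ ṁᵢCp,ᵢTᵢ / Σ ṁᵢCp,ᵢ
      = 67149 / 12636 = 5.3143 °C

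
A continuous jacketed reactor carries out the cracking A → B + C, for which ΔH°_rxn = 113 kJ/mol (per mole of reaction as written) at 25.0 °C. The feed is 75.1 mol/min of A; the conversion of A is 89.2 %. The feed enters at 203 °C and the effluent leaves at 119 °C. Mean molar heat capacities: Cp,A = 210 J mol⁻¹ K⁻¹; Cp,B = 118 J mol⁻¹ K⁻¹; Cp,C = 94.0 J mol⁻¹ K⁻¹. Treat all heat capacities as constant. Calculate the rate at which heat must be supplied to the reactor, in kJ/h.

Extent of reaction ξ = 0.892 × 75.1 = 66.989 mol/min
Reaction term: ξ·ΔH°_rxn = 66.989 × 113 = 7569.8 kJ/min
Sensible, feed 203→25 °C: -2807.2 kJ/min
Outlet flows (mol/min): A 8.1108, B 66.989, C 66.989
Sensible, products 25→119 °C: 1495.1 kJ/min
Q = ΔH = 6257.6 kJ/min = 104.29 kW
Heat supplied = 375460 kJ/h

Q_in = 375000 kJ/h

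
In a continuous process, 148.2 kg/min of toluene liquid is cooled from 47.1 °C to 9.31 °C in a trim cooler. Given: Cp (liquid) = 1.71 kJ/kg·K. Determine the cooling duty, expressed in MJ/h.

Q_c = 575 MJ/h

Q = ṁ·Cp·ΔT = 148.2 × 1.71 × (9.31 − 47.1) = -9576.8 kJ/min
Converting: 9576.8 / 60 s = 159.61 kW
Cooling duty = 574.61 MJ/h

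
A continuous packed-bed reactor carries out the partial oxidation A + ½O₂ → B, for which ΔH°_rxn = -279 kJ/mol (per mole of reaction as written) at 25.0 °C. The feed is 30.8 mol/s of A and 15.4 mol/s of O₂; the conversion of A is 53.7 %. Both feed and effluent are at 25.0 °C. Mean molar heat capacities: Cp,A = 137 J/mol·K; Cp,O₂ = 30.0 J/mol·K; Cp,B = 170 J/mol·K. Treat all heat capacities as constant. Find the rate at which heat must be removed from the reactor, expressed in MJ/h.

Extent of reaction ξ = 0.537 × 30.8 = 16.54 mol/s
Reaction term: ξ·ΔH°_rxn = 16.54 × -279 = -4614.5 kJ/s
Q = ΔH = -4614.5 kJ/s = -4614.5 kW
Heat removed = 16612 MJ/h

Q_out = 16600 MJ/h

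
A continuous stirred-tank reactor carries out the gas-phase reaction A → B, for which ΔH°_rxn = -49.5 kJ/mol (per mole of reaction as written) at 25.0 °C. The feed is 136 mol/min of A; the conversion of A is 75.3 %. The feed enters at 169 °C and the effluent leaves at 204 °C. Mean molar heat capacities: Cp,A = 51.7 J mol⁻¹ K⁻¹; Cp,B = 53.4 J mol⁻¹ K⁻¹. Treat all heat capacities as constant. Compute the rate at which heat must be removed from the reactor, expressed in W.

Extent of reaction ξ = 0.753 × 136 = 102.41 mol/min
Reaction term: ξ·ΔH°_rxn = 102.41 × -49.5 = -5069.2 kJ/min
Sensible, feed 169→25 °C: -1012.5 kJ/min
Outlet flows (mol/min): A 33.592, B 102.41
Sensible, products 25→204 °C: 1289.7 kJ/min
Q = ΔH = -4791.9 kJ/min = -79.866 kW
Heat removed = 79866 W

Q_out = 79900 W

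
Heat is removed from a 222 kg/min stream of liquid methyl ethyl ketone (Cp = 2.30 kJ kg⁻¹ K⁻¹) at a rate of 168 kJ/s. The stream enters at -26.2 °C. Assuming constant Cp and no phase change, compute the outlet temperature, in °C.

Q = 168 kJ/s = 10080 kJ/min
ΔT = Q/(ṁ·Cp) = 10080/(222×2.30) = 19.741 K
T_out = -26.2 − 19.741 = -45.941 °C

T_out = -45.9 °C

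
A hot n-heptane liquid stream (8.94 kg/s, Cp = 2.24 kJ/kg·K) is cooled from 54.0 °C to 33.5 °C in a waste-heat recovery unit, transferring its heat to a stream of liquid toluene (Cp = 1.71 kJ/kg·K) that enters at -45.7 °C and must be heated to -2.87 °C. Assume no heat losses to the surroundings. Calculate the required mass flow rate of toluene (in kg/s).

ṁ_c = 5.61 kg/s

Heat released by hot stream: Q = 8.94 × 2.24 × (54.0 − 33.5) = 410.52 kJ/s
Energy balance on cold side (adiabatic exchanger): Q = ṁ_c·Cp_c·(T_c,out − T_c,in)
ṁ_c = 410.52 / [1.71 × (-2.87 − -45.7)] = 5.6053 kg/s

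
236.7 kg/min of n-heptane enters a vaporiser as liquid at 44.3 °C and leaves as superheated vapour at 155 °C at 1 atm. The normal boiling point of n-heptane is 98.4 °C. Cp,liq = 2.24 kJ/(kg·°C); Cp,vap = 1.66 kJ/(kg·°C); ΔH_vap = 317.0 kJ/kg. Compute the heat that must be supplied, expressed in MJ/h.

liquid 44.3→98.4 °C: 121.18 kJ/kg
vaporisation at 98.4 °C: 317 kJ/kg
vapour 98.4→155 °C: 93.956 kJ/kg
Δh = 121.18 + 317 + 93.956 = 532.14 kJ/kg
Q = ṁ·Δh = 236.7 kg/min × 532.14 kJ/kg = 125960 kJ/min
|Q| = 2099.3 kW = 7557.5 MJ/h

Q = 7560 MJ/h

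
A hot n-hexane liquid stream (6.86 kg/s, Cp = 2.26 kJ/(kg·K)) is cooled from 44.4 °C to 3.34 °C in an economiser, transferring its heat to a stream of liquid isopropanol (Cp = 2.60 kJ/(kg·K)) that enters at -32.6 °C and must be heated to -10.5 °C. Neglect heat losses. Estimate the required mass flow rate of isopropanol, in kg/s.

Heat released by hot stream: Q = 6.86 × 2.26 × (44.4 − 3.34) = 636.58 kJ/s
Energy balance on cold side (adiabatic exchanger): Q = ṁ_c·Cp_c·(T_c,out − T_c,in)
ṁ_c = 636.58 / [2.60 × (-10.5 − -32.6)] = 11.079 kg/s

ṁ_c = 11.1 kg/s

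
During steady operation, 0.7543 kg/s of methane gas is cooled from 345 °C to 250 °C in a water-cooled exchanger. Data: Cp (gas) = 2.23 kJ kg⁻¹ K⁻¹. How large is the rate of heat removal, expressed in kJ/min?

Q_c = 9590 kJ/min

Q = ṁ·Cp·ΔT = 0.7543 × 2.23 × (250 − 345) = -159.8 kJ/s
Cooling duty = 9587.9 kJ/min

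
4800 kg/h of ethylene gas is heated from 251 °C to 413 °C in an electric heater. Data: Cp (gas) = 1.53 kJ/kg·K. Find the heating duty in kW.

Q = 330 kW

Q = ṁ·Cp·ΔT = 4800 × 1.53 × (413 − 251) = 1.1897e+06 kJ/h
Converting: 1.1897e+06 / 3600 s = 330.48 kW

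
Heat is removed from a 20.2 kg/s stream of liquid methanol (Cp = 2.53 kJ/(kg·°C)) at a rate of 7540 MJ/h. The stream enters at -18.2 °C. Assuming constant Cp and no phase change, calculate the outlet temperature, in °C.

T_out = -59.2 °C

Q = 7540 MJ/h = 2094.4 kJ/s
ΔT = Q/(ṁ·Cp) = 2094.4/(20.2×2.53) = 40.982 K
T_out = -18.2 − 40.982 = -59.182 °C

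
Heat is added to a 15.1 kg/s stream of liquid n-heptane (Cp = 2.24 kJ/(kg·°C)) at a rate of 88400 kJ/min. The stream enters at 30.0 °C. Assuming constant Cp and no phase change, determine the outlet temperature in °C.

T_out = 73.6 °C

Q = 88400 kJ/min = 1473.3 kJ/s
ΔT = Q/(ṁ·Cp) = 1473.3/(15.1×2.24) = 43.559 K
T_out = 30.0 + 43.559 = 73.559 °C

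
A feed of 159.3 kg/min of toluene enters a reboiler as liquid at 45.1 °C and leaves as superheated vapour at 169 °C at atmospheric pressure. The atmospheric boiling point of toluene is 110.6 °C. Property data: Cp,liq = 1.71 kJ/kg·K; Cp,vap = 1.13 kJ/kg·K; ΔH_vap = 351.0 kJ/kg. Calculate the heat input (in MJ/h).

liquid 45.1→110.6 °C: 112 kJ/kg
vaporisation at 110.6 °C: 351 kJ/kg
vapour 110.6→169 °C: 65.992 kJ/kg
Δh = 112 + 351 + 65.992 = 529 kJ/kg
Q = ṁ·Δh = 159.3 kg/min × 529 kJ/kg = 84269 kJ/min
|Q| = 1404.5 kW = 5056.2 MJ/h

Q = 5060 MJ/h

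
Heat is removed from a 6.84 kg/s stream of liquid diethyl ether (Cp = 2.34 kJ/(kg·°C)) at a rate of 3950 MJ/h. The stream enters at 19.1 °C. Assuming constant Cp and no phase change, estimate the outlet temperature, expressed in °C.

Q = 3950 MJ/h = 1097.2 kJ/s
ΔT = Q/(ṁ·Cp) = 1097.2/(6.84×2.34) = 68.552 K
T_out = 19.1 − 68.552 = -49.452 °C

T_out = -49.5 °C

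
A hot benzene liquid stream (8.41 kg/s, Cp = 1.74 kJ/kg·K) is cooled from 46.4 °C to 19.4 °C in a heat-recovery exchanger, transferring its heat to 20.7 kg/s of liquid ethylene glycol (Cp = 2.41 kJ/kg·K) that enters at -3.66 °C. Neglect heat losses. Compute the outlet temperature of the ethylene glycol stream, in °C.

Heat released by hot stream: Q = 8.41 × 1.74 × (46.4 − 19.4) = 395.1 kJ/s
Energy balance on cold side (adiabatic exchanger): Q = ṁ_c·Cp_c·(T_c,out − T_c,in)
T_c,out = -3.66 + 395.1/(20.7 × 2.41) = 4.2599 °C

T_c,out = 4.26 °C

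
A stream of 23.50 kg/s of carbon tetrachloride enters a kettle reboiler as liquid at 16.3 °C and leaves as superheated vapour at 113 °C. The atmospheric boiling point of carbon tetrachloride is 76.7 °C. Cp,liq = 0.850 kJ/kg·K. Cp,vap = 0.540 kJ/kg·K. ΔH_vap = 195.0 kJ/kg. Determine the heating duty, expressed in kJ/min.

liquid 16.3→76.7 °C: 51.34 kJ/kg
vaporisation at 76.7 °C: 195 kJ/kg
vapour 76.7→113 °C: 19.602 kJ/kg
Δh = 51.34 + 195 + 19.602 = 265.94 kJ/kg
Q = ṁ·Δh = 23.50 kg/s × 265.94 kJ/kg = 6249.6 kJ/s
|Q| = 6249.6 kW = 374980 kJ/min

Q = 375000 kJ/min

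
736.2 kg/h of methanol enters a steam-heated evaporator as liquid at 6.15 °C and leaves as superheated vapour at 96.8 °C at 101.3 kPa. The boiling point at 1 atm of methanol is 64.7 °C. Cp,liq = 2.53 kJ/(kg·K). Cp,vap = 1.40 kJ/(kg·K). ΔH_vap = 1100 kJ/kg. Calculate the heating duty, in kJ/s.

Q = 264 kJ/s

liquid 6.15→64.7 °C: 148.13 kJ/kg
vaporisation at 64.7 °C: 1100 kJ/kg
vapour 64.7→96.8 °C: 44.94 kJ/kg
Δh = 148.13 + 1100 + 44.94 = 1293.1 kJ/kg
Q = ṁ·Δh = 736.2 kg/h × 1293.1 kJ/kg = 951960 kJ/h
|Q| = 264.43 kW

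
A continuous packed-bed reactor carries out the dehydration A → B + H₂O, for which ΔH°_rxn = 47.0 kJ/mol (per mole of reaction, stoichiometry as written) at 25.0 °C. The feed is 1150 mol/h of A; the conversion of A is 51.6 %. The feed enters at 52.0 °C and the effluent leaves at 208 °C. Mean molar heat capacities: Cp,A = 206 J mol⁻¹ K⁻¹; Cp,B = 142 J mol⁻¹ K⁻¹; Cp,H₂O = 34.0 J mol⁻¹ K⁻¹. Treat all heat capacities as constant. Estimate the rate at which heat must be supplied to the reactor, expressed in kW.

Q_in = 17.1 kW

Extent of reaction ξ = 0.516 × 1150 = 593.4 mol/h
Reaction term: ξ·ΔH°_rxn = 593.4 × 47.0 = 27890 kJ/h
Sensible, feed 52.0→25 °C: -6396.3 kJ/h
Outlet flows (mol/h): A 556.6, B 593.4, H₂O 593.4
Sensible, products 25→208 °C: 40095 kJ/h
Q = ΔH = 61588 kJ/h = 17.108 kW
Heat supplied = 17.108 kW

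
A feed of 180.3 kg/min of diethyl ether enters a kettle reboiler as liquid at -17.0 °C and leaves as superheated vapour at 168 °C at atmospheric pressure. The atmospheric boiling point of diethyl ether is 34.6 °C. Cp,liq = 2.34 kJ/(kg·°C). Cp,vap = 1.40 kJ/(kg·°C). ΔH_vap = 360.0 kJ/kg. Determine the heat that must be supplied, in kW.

liquid -17.0→34.6 °C: 120.74 kJ/kg
vaporisation at 34.6 °C: 360 kJ/kg
vapour 34.6→168 °C: 186.76 kJ/kg
Δh = 120.74 + 360 + 186.76 = 667.5 kJ/kg
Q = ṁ·Δh = 180.3 kg/min × 667.5 kJ/kg = 120350 kJ/min
|Q| = 2005.8 kW

Q = 2010 kW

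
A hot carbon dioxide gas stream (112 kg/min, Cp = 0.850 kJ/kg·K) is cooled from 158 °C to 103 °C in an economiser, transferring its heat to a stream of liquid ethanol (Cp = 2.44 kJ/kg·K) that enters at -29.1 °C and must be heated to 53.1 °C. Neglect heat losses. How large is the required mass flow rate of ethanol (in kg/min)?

ṁ_c = 26.1 kg/min

Heat released by hot stream: Q = 112 × 0.850 × (158 − 103) = 5236 kJ/min
Energy balance on cold side (adiabatic exchanger): Q = ṁ_c·Cp_c·(T_c,out − T_c,in)
ṁ_c = 5236 / [2.44 × (53.1 − -29.1)] = 26.106 kg/min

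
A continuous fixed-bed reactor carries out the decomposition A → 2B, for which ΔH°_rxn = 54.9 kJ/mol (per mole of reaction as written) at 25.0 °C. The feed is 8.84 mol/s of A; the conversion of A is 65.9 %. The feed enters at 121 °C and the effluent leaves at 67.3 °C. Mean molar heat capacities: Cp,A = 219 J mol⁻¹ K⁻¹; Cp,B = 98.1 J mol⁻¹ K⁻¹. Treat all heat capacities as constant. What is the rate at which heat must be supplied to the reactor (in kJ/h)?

Q_in = 757000 kJ/h

Extent of reaction ξ = 0.659 × 8.84 = 5.8256 mol/s
Reaction term: ξ·ΔH°_rxn = 5.8256 × 54.9 = 319.82 kJ/s
Sensible, feed 121→25 °C: -185.85 kJ/s
Outlet flows (mol/s): A 3.0144, B 11.651
Sensible, products 25→67.3 °C: 76.273 kJ/s
Q = ΔH = 210.24 kJ/s = 210.24 kW
Heat supplied = 756880 kJ/h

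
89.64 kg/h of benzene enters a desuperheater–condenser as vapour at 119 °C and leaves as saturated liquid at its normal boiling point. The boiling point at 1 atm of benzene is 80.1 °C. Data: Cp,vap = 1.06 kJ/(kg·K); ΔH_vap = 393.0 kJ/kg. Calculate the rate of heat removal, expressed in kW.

vapour 119→80.1 °C: -41.234 kJ/kg
condensation at 80.1 °C: -393 kJ/kg
Δh = -41.234 + -393 = -434.23 kJ/kg
Q = ṁ·Δh = 89.64 kg/h × -434.23 kJ/kg = -38925 kJ/h
|Q| = 10.812 kW

Q_c = 10.8 kW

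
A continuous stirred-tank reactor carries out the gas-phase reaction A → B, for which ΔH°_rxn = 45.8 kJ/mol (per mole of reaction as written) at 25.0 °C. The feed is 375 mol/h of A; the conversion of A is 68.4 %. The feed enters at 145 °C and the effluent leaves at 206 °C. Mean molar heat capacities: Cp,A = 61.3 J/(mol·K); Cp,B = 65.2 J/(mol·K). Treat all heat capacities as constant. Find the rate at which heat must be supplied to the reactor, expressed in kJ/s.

Extent of reaction ξ = 0.684 × 375 = 256.5 mol/h
Reaction term: ξ·ΔH°_rxn = 256.5 × 45.8 = 11748 kJ/h
Sensible, feed 145→25 °C: -2758.5 kJ/h
Outlet flows (mol/h): A 118.5, B 256.5
Sensible, products 25→206 °C: 4341.8 kJ/h
Q = ΔH = 13331 kJ/h = 3.7031 kW
Heat supplied = 3.7031 kJ/s

Q_in = 3.70 kJ/s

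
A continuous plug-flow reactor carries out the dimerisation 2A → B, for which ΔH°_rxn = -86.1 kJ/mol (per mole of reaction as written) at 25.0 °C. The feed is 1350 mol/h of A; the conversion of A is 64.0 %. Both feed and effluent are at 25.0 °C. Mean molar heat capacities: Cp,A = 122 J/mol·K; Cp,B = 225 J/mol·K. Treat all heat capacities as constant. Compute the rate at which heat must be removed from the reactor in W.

Extent of reaction ξ = 0.640 × 1350 / 2 = 432 mol/h
Reaction term: ξ·ΔH°_rxn = 432 × -86.1 = -37195 kJ/h
Q = ΔH = -37195 kJ/h = -10.332 kW
Heat removed = 10332 W

Q_out = 10300 W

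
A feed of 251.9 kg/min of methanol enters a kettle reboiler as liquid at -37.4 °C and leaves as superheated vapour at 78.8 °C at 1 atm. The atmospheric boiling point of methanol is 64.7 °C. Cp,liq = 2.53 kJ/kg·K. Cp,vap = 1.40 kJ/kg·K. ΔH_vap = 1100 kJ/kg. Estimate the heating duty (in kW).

Q = 5790 kW

liquid -37.4→64.7 °C: 258.31 kJ/kg
vaporisation at 64.7 °C: 1100 kJ/kg
vapour 64.7→78.8 °C: 19.74 kJ/kg
Δh = 258.31 + 1100 + 19.74 = 1378.1 kJ/kg
Q = ṁ·Δh = 251.9 kg/min × 1378.1 kJ/kg = 347130 kJ/min
|Q| = 5785.5 kW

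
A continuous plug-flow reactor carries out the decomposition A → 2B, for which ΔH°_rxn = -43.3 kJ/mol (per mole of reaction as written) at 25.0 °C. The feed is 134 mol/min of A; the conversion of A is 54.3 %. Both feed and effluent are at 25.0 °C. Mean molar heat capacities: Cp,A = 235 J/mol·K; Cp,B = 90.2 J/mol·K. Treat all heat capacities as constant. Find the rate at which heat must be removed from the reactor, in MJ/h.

Q_out = 189 MJ/h

Extent of reaction ξ = 0.543 × 134 = 72.762 mol/min
Reaction term: ξ·ΔH°_rxn = 72.762 × -43.3 = -3150.6 kJ/min
Q = ΔH = -3150.6 kJ/min = -52.51 kW
Heat removed = 189.04 MJ/h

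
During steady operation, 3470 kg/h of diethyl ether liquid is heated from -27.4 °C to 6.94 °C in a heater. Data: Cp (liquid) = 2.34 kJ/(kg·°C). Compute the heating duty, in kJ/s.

Q = 77.5 kJ/s

Q = ṁ·Cp·ΔT = 3470 × 2.34 × (6.94 − -27.4) = 278830 kJ/h
Converting: 278830 / 3600 s = 77.454 kW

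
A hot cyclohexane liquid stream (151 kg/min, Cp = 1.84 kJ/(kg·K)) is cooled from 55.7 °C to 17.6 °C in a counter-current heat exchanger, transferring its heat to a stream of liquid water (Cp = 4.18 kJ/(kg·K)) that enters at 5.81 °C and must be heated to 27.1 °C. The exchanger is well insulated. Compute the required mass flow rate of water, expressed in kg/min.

ṁ_c = 119 kg/min

Heat released by hot stream: Q = 151 × 1.84 × (55.7 − 17.6) = 10586 kJ/min
Energy balance on cold side (adiabatic exchanger): Q = ṁ_c·Cp_c·(T_c,out − T_c,in)
ṁ_c = 10586 / [4.18 × (27.1 − 5.81)] = 118.95 kg/min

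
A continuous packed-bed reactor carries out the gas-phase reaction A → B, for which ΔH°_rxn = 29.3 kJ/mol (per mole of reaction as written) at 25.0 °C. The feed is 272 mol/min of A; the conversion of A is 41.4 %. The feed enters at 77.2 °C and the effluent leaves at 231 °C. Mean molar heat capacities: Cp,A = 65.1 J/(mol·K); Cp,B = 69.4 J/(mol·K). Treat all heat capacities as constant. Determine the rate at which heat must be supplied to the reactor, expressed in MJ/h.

Q_in = 367 MJ/h

Extent of reaction ξ = 0.414 × 272 = 112.61 mol/min
Reaction term: ξ·ΔH°_rxn = 112.61 × 29.3 = 3299.4 kJ/min
Sensible, feed 77.2→25 °C: -924.32 kJ/min
Outlet flows (mol/min): A 159.39, B 112.61
Sensible, products 25→231 °C: 3747.4 kJ/min
Q = ΔH = 6122.5 kJ/min = 102.04 kW
Heat supplied = 367.35 MJ/h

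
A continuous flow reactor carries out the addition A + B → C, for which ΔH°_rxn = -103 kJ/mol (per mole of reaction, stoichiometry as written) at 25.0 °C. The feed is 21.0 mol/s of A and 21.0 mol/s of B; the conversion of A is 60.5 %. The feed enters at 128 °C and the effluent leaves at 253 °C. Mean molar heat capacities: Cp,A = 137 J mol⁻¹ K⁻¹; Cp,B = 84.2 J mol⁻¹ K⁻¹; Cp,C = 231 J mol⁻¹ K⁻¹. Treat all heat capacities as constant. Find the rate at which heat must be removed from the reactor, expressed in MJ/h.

Q_out = 2520 MJ/h

Extent of reaction ξ = 0.605 × 21.0 = 12.705 mol/s
Reaction term: ξ·ΔH°_rxn = 12.705 × -103 = -1308.6 kJ/s
Sensible, feed 128→25 °C: -478.46 kJ/s
Outlet flows (mol/s): A 8.295, B 8.295, C 12.705
Sensible, products 25→253 °C: 1087.5 kJ/s
Q = ΔH = -699.58 kJ/s = -699.58 kW
Heat removed = 2518.5 MJ/h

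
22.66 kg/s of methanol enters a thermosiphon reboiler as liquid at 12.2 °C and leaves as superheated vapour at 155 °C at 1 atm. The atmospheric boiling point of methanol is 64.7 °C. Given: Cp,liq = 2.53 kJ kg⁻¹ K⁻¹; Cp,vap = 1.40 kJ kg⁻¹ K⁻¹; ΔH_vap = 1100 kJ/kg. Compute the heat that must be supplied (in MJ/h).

Q = 111000 MJ/h

liquid 12.2→64.7 °C: 132.82 kJ/kg
vaporisation at 64.7 °C: 1100 kJ/kg
vapour 64.7→155 °C: 126.42 kJ/kg
Δh = 132.82 + 1100 + 126.42 = 1359.2 kJ/kg
Q = ṁ·Δh = 22.66 kg/s × 1359.2 kJ/kg = 30800 kJ/s
|Q| = 30800 kW = 110880 MJ/h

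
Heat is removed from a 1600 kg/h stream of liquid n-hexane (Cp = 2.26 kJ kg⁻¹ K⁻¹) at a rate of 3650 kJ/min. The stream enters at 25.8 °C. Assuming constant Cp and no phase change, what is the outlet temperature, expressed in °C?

Q = 3650 kJ/min = 219000 kJ/h
ΔT = Q/(ṁ·Cp) = 219000/(1600×2.26) = 60.564 K
T_out = 25.8 − 60.564 = -34.764 °C

T_out = -34.8 °C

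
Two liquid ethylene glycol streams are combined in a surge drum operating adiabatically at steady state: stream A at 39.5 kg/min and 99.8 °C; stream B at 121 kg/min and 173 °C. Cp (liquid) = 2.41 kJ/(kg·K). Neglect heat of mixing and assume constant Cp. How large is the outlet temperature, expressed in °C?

T_out = 155 °C

Energy balance with Q = 0: Σ ṁᵢCp,ᵢ(T_out − Tᵢ) = 0
T_out = Σ ṁᵢCp,ᵢTᵢ / Σ ṁᵢCp,ᵢ
      = 59949 / 386.81 = 154.99 °C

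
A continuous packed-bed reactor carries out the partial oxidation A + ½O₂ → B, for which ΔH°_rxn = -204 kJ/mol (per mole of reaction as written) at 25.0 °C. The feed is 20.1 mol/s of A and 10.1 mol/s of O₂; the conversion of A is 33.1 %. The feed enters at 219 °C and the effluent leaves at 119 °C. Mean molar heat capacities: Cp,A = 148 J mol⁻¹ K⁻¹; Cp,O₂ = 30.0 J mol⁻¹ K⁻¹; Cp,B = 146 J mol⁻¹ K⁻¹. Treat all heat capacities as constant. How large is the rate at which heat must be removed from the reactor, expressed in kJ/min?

Extent of reaction ξ = 0.331 × 20.1 = 6.6531 mol/s
Reaction term: ξ·ΔH°_rxn = 6.6531 × -204 = -1357.2 kJ/s
Sensible, feed 219→25 °C: -635.89 kJ/s
Outlet flows (mol/s): A 13.447, O₂ 6.7734, B 6.6531
Sensible, products 25→119 °C: 297.48 kJ/s
Q = ΔH = -1695.6 kJ/s = -1695.6 kW
Heat removed = 101740 kJ/min

Q_out = 102000 kJ/min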